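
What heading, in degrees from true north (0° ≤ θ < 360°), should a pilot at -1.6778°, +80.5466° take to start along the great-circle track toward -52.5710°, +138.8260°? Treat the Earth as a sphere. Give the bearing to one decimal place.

Δλ = 138.8260 − 80.5466 = 58.2794°.
θ = atan2( sin Δλ · cos φ₂ , cos φ₁ · sin φ₂ − sin φ₁ · cos φ₂ · cos Δλ )
  = atan2(0.51699, -0.78441) = 146.612° → normalised to [0°, 360°): 146.612°.

146.6°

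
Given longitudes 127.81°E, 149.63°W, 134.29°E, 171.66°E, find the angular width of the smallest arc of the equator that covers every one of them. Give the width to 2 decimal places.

Sort the longitudes: -149.63°, +127.81°, +134.29°, +171.66°.
Eastward gaps between consecutive values (wrapping around): 277.44°, 6.48°, 37.37°, 38.71°.
Largest gap = 277.44° ⇒ minimal covering band is its complement: 360° − 277.44° = 82.56°.
Band runs from +127.81° eastward to -149.63°, crossing the antimeridian.

82.56°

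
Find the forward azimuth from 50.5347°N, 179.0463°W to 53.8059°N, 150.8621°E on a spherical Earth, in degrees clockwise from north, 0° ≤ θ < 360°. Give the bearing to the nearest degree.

Δλ = 150.8621 − -179.0463 = 329.9084°; wrapped into (−180°, 180°]: -30.0916°.
θ = atan2( sin Δλ · cos φ₂ , cos φ₁ · sin φ₂ − sin φ₁ · cos φ₂ · cos Δλ )
  = atan2(-0.29608, 0.11850) = -68.186° → normalised to [0°, 360°): 291.814°.

292°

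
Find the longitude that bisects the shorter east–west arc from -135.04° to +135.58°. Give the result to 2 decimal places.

-179.73°

Signed shortest Δλ from -135.04° to +135.58° is -89.38°.
Midpoint longitude = -135.04° + (-89.38°)/2 = -135.04° − 44.69° = -179.73°.
(The naïve average (-135.04 + +135.58)/2 = 0.27° is on the wrong side of the globe.)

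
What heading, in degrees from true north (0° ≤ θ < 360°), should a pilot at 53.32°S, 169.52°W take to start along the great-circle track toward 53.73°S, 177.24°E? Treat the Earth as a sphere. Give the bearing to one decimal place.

261.7°

Δλ = 177.24 − -169.52 = 346.76°; wrapped into (−180°, 180°]: -13.24°.
θ = atan2( sin Δλ · cos φ₂ , cos φ₁ · sin φ₂ − sin φ₁ · cos φ₂ · cos Δλ )
  = atan2(-0.13549, -0.01977) = -98.300° → normalised to [0°, 360°): 261.700°.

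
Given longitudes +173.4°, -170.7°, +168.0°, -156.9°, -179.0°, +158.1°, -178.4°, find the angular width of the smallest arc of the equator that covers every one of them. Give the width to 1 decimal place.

Sort the longitudes: -179.0°, -178.4°, -170.7°, -156.9°, +158.1°, +168.0°, +173.4°.
Eastward gaps between consecutive values (wrapping around): 0.6°, 7.7°, 13.8°, 315.0°, 9.9°, 5.4°, 7.6°.
Largest gap = 315.0° ⇒ minimal covering band is its complement: 360° − 315.0° = 45.0°.
Band runs from +158.1° eastward to -156.9°, crossing the antimeridian.

45.0°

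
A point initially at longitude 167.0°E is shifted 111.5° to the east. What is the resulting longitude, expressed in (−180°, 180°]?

81.5°W

Start at +167.0°; shift +111.5° → +278.5°.
+278.5° lies outside (−180°, 180°]; subtract 360° → -81.5°.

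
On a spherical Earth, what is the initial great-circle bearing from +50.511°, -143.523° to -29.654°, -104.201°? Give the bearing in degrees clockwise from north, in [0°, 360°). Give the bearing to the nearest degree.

Δλ = -104.201 − -143.523 = 39.322°.
θ = atan2( sin Δλ · cos φ₂ , cos φ₁ · sin φ₂ − sin φ₁ · cos φ₂ · cos Δλ )
  = atan2(0.55068, -0.83346) = 146.546° → normalised to [0°, 360°): 146.546°.

147°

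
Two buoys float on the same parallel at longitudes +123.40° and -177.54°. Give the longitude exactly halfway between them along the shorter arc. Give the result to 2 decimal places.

Signed shortest Δλ from +123.40° to -177.54° is +59.06°.
Midpoint longitude = +123.40° + (+59.06°)/2 = +123.40° + 29.53° = +152.93°.
(The naïve average (+123.40 + -177.54)/2 = -27.07° is on the wrong side of the globe.)

+152.93°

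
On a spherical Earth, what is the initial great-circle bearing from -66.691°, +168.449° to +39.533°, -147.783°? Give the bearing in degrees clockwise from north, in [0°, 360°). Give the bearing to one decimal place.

Δλ = -147.783 − 168.449 = -316.232°; wrapped into (−180°, 180°]: 43.768°.
θ = atan2( sin Δλ · cos φ₂ , cos φ₁ · sin φ₂ − sin φ₁ · cos φ₂ · cos Δλ )
  = atan2(0.53351, 0.76337) = 34.949° → normalised to [0°, 360°): 34.949°.

34.9°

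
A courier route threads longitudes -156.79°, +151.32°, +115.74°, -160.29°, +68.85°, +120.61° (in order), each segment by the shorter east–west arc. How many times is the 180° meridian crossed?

3

Leg 1: -156.79° → +151.32°, shortest Δλ = -51.89° (west) — crosses 180°.
Leg 2: +151.32° → +115.74°, shortest Δλ = -35.58° (west) — does not cross 180°.
Leg 3: +115.74° → -160.29°, shortest Δλ = 83.97° (east) — crosses 180°.
Leg 4: -160.29° → +68.85°, shortest Δλ = -130.86° (west) — crosses 180°.
Leg 5: +68.85° → +120.61°, shortest Δλ = 51.76° (east) — does not cross 180°.
Total crossings: 3.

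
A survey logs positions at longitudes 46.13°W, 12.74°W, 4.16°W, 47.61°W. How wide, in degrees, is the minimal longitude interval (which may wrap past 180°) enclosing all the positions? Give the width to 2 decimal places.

43.45°

Sort the longitudes: -47.61°, -46.13°, -12.74°, -4.16°.
Eastward gaps between consecutive values (wrapping around): 1.48°, 33.39°, 8.58°, 316.55°.
Largest gap = 316.55° ⇒ minimal covering band is its complement: 360° − 316.55° = 43.45°.
Band runs from -47.61° eastward to -4.16°.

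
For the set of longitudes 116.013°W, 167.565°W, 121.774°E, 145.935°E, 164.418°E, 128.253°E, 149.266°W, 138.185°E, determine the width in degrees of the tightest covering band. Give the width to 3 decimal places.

Sort the longitudes: -167.565°, -149.266°, -116.013°, +121.774°, +128.253°, +138.185°, +145.935°, +164.418°.
Eastward gaps between consecutive values (wrapping around): 18.299°, 33.253°, 237.787°, 6.479°, 9.932°, 7.750°, 18.483°, 28.017°.
Largest gap = 237.787° ⇒ minimal covering band is its complement: 360° − 237.787° = 122.213°.
Band runs from +121.774° eastward to -116.013°, crossing the antimeridian.

122.213°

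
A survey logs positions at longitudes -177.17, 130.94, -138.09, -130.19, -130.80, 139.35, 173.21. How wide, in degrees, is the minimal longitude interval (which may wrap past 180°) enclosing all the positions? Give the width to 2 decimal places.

98.87°

Sort the longitudes: -177.17°, -138.09°, -130.80°, -130.19°, +130.94°, +139.35°, +173.21°.
Eastward gaps between consecutive values (wrapping around): 39.08°, 7.29°, 0.61°, 261.13°, 8.41°, 33.86°, 9.62°.
Largest gap = 261.13° ⇒ minimal covering band is its complement: 360° − 261.13° = 98.87°.
Band runs from +130.94° eastward to -130.19°, crossing the antimeridian.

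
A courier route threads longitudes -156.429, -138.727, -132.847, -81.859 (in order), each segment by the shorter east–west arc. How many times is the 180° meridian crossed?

Leg 1: -156.429° → -138.727°, shortest Δλ = 17.702° (east) — does not cross 180°.
Leg 2: -138.727° → -132.847°, shortest Δλ = 5.88° (east) — does not cross 180°.
Leg 3: -132.847° → -81.859°, shortest Δλ = 50.988° (east) — does not cross 180°.
Total crossings: 0.

0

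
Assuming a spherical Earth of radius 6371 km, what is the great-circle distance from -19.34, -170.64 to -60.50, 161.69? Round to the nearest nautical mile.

Δλ = 161.69 − -170.64 = 332.33°; wrapped into (−180°, 180°]: -27.67°.
Δφ = -60.50 − -19.34 = -41.16°.
a = sin²(Δφ/2) + cos φ₁ · cos φ₂ · sin²(Δλ/2) = 0.150131.
c = 2·atan2(√a, √(1−a)) = 0.79577 rad → d = 6371·c ≈ 5069.83 km ≈ 2737.49 nmi.

2737 nmi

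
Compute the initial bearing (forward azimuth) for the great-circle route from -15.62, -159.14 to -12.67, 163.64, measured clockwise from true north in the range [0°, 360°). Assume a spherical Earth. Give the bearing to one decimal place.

Δλ = 163.64 − -159.14 = 322.78°; wrapped into (−180°, 180°]: -37.22°.
θ = atan2( sin Δλ · cos φ₂ , cos φ₁ · sin φ₂ − sin φ₁ · cos φ₂ · cos Δλ )
  = atan2(-0.59015, -0.00204) = -90.198° → normalised to [0°, 360°): 269.802°.

269.8°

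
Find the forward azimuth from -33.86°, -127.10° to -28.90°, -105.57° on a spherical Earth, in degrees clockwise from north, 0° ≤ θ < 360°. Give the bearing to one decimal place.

Δλ = -105.57 − -127.10 = 21.53°.
θ = atan2( sin Δλ · cos φ₂ , cos φ₁ · sin φ₂ − sin φ₁ · cos φ₂ · cos Δλ )
  = atan2(0.32129, 0.05243) = 80.732° → normalised to [0°, 360°): 80.732°.

80.7°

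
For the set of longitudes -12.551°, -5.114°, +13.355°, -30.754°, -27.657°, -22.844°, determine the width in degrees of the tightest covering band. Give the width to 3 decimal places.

44.109°

Sort the longitudes: -30.754°, -27.657°, -22.844°, -12.551°, -5.114°, +13.355°.
Eastward gaps between consecutive values (wrapping around): 3.097°, 4.813°, 10.293°, 7.437°, 18.469°, 315.891°.
Largest gap = 315.891° ⇒ minimal covering band is its complement: 360° − 315.891° = 44.109°.
Band runs from -30.754° eastward to +13.355°.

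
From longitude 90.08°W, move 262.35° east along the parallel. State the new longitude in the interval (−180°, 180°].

Start at -90.08°; shift +262.35° → +172.27°.
+172.27° already lies in (−180°, 180°].

172.27°E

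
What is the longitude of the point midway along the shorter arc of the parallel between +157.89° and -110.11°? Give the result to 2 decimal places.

Signed shortest Δλ from +157.89° to -110.11° is +92.00°.
Midpoint longitude = +157.89° + (+92.00°)/2 = +157.89° + 46.00° = +203.89°.
Normalise into (−180°, 180°]: -156.11°.
(The naïve average (+157.89 + -110.11)/2 = 23.89° is on the wrong side of the globe.)

-156.11°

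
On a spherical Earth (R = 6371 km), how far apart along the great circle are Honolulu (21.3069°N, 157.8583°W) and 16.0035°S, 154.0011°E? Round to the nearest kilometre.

6691 km

Δλ = 154.0011 − -157.8583 = 311.8594°; wrapped into (−180°, 180°]: -48.1406°.
Δφ = -16.0035 − 21.3069 = -37.3104°.
a = sin²(Δφ/2) + cos φ₁ · cos φ₂ · sin²(Δλ/2) = 0.251289.
c = 2·atan2(√a, √(1−a)) = 1.05017 rad → d = 6371·c ≈ 6690.65 km.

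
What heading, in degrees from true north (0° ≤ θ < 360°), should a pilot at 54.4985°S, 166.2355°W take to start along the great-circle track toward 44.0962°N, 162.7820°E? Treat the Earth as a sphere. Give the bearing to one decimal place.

337.8°

Δλ = 162.7820 − -166.2355 = 329.0175°; wrapped into (−180°, 180°]: -30.9825°.
θ = atan2( sin Δλ · cos φ₂ , cos φ₁ · sin φ₂ − sin φ₁ · cos φ₂ · cos Δλ )
  = atan2(-0.36970, 0.90535) = -22.212° → normalised to [0°, 360°): 337.788°.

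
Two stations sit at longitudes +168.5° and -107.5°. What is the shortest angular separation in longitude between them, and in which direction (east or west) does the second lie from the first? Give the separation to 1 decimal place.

Raw difference: -107.5 − 168.5 = -276.0°.
Normalise into (−180°, 180°]: -276.0° + 360° = 84.0°.
Positive ⇒ the second point lies to the east; separation 84.0°.

84.0° east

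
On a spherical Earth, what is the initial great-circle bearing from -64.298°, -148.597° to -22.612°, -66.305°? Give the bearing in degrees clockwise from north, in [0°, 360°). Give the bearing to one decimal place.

Δλ = -66.305 − -148.597 = 82.292°.
θ = atan2( sin Δλ · cos φ₂ , cos φ₁ · sin φ₂ − sin φ₁ · cos φ₂ · cos Δλ )
  = atan2(0.91479, -0.05518) = 93.452° → normalised to [0°, 360°): 93.452°.

93.5°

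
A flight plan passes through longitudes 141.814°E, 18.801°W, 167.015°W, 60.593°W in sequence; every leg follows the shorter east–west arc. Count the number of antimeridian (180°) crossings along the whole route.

0

Leg 1: +141.814° → -18.801°, shortest Δλ = -160.615° (west) — does not cross 180°.
Leg 2: -18.801° → -167.015°, shortest Δλ = -148.214° (west) — does not cross 180°.
Leg 3: -167.015° → -60.593°, shortest Δλ = 106.422° (east) — does not cross 180°.
Total crossings: 0.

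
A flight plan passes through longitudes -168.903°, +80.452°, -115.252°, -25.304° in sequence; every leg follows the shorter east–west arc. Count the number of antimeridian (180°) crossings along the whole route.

Leg 1: -168.903° → +80.452°, shortest Δλ = -110.645° (west) — crosses 180°.
Leg 2: +80.452° → -115.252°, shortest Δλ = 164.296° (east) — crosses 180°.
Leg 3: -115.252° → -25.304°, shortest Δλ = 89.948° (east) — does not cross 180°.
Total crossings: 2.

2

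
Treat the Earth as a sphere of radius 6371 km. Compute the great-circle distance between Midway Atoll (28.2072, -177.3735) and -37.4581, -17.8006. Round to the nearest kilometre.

Δλ = -17.8006 − -177.3735 = 159.5729°.
Δφ = -37.4581 − 28.2072 = -65.6653°.
a = sin²(Δφ/2) + cos φ₁ · cos φ₂ · sin²(Δλ/2) = 0.971503.
c = 2·atan2(√a, √(1−a)) = 2.80235 rad → d = 6371·c ≈ 17853.74 km.

17854 km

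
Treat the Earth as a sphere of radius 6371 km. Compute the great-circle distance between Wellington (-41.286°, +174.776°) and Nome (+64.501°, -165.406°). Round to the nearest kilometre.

11890 km

Δλ = -165.406 − 174.776 = -340.182°; wrapped into (−180°, 180°]: 19.818°.
Δφ = 64.501 − -41.286 = 105.787°.
a = sin²(Δφ/2) + cos φ₁ · cos φ₂ · sin²(Δλ/2) = 0.645610.
c = 2·atan2(√a, √(1−a)) = 1.86630 rad → d = 6371·c ≈ 11890.19 km.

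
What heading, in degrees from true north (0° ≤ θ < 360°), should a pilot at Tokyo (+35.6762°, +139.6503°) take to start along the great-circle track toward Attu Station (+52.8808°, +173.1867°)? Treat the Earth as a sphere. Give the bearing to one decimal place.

Δλ = 173.1867 − 139.6503 = 33.5364°.
θ = atan2( sin Δλ · cos φ₂ , cos φ₁ · sin φ₂ − sin φ₁ · cos φ₂ · cos Δλ )
  = atan2(0.33340, 0.35437) = 43.253° → normalised to [0°, 360°): 43.253°.

43.3°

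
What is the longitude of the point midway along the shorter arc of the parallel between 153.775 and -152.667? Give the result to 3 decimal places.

Signed shortest Δλ from +153.775° to -152.667° is +53.558°.
Midpoint longitude = +153.775° + (+53.558°)/2 = +153.775° + 26.779° = +180.554°.
Normalise into (−180°, 180°]: -179.446°.
(The naïve average (+153.775 + -152.667)/2 = 0.554° is on the wrong side of the globe.)

-179.446°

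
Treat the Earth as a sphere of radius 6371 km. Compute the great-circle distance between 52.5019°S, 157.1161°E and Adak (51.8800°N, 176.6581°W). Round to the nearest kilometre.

Δλ = -176.6581 − 157.1161 = -333.7742°; wrapped into (−180°, 180°]: 26.2258°.
Δφ = 51.8800 − -52.5019 = 104.3819°.
a = sin²(Δφ/2) + cos φ₁ · cos φ₂ · sin²(Δλ/2) = 0.643533.
c = 2·atan2(√a, √(1−a)) = 1.86196 rad → d = 6371·c ≈ 11862.54 km.

11863 km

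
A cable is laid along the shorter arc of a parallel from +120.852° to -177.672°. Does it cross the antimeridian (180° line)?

Yes

Naïve |-177.672 − 120.852| = 298.524° > 180°, so the shorter arc goes the other way round — across 180°.
Signed shortest Δλ = ((-177.672 − 120.852 + 180) mod 360) − 180 = 61.476°.
Going east by 61.476° from +120.852° passes through 180° before reaching -177.672°.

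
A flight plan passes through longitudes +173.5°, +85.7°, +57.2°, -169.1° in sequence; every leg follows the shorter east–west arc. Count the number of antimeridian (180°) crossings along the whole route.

Leg 1: +173.5° → +85.7°, shortest Δλ = -87.8° (west) — does not cross 180°.
Leg 2: +85.7° → +57.2°, shortest Δλ = -28.5° (west) — does not cross 180°.
Leg 3: +57.2° → -169.1°, shortest Δλ = 133.7° (east) — crosses 180°.
Total crossings: 1.

1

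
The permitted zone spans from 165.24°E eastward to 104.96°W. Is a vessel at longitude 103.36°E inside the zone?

No

Band width going east from +165.24° to -104.96°: ((-104.96 − 165.24) mod 360) = 89.80°.
Offset of +103.36° east of the west edge: ((103.36 − 165.24) mod 360) = 298.12°.
298.12° > 89.80° ⇒ outside.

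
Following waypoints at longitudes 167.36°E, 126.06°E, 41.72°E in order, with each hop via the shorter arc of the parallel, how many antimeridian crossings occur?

0

Leg 1: +167.36° → +126.06°, shortest Δλ = -41.3° (west) — does not cross 180°.
Leg 2: +126.06° → +41.72°, shortest Δλ = -84.34° (west) — does not cross 180°.
Total crossings: 0.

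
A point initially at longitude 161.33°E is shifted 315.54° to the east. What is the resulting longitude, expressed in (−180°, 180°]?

116.87°E

Start at +161.33°; shift +315.54° → +476.87°.
+476.87° lies outside (−180°, 180°]; subtract 360° → +116.87°.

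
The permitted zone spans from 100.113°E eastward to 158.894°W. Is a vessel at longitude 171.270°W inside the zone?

Yes

Band width going east from +100.113° to -158.894°: ((-158.894 − 100.113) mod 360) = 100.993°.
Offset of -171.270° east of the west edge: ((-171.270 − 100.113) mod 360) = 88.617°.
88.617° ≤ 100.993° ⇒ inside.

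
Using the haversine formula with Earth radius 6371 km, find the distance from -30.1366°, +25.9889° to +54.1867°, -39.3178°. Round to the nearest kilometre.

11263 km

Δλ = -39.3178 − 25.9889 = -65.3067°.
Δφ = 54.1867 − -30.1366 = 84.3233°.
a = sin²(Δφ/2) + cos φ₁ · cos φ₂ · sin²(Δλ/2) = 0.597864.
c = 2·atan2(√a, √(1−a)) = 1.76780 rad → d = 6371·c ≈ 11262.63 km.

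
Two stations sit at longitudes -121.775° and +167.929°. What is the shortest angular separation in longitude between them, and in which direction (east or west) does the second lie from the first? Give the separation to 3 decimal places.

70.296° west

Raw difference: 167.929 − -121.775 = 289.704°.
Normalise into (−180°, 180°]: 289.704° − 360° = -70.296°.
Negative ⇒ the second point lies to the west; separation 70.296°.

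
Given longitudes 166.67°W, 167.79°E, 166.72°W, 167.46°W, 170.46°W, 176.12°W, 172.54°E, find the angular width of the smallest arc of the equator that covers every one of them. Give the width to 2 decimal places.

25.54°

Sort the longitudes: -176.12°, -170.46°, -167.46°, -166.72°, -166.67°, +167.79°, +172.54°.
Eastward gaps between consecutive values (wrapping around): 5.66°, 3.00°, 0.74°, 0.05°, 334.46°, 4.75°, 11.34°.
Largest gap = 334.46° ⇒ minimal covering band is its complement: 360° − 334.46° = 25.54°.
Band runs from +167.79° eastward to -166.67°, crossing the antimeridian.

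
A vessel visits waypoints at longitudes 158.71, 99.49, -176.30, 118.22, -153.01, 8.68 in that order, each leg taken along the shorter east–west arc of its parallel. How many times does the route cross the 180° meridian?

Leg 1: +158.71° → +99.49°, shortest Δλ = -59.22° (west) — does not cross 180°.
Leg 2: +99.49° → -176.30°, shortest Δλ = 84.21° (east) — crosses 180°.
Leg 3: -176.30° → +118.22°, shortest Δλ = -65.48° (west) — crosses 180°.
Leg 4: +118.22° → -153.01°, shortest Δλ = 88.77° (east) — crosses 180°.
Leg 5: -153.01° → +8.68°, shortest Δλ = 161.69° (east) — does not cross 180°.
Total crossings: 3.

3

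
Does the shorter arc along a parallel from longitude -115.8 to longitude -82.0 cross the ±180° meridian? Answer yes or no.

No

Signed shortest Δλ = ((-82.0 − -115.8 + 180) mod 360) − 180 = 33.8°.
Going east by 33.8° from -115.8° reaches -82.0° without touching 180°.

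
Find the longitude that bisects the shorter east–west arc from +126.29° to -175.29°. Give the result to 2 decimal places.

+155.50°

Signed shortest Δλ from +126.29° to -175.29° is +58.42°.
Midpoint longitude = +126.29° + (+58.42°)/2 = +126.29° + 29.21° = +155.50°.
(The naïve average (+126.29 + -175.29)/2 = -24.5° is on the wrong side of the globe.)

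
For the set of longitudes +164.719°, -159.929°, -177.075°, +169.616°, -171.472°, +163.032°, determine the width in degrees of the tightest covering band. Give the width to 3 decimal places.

Sort the longitudes: -177.075°, -171.472°, -159.929°, +163.032°, +164.719°, +169.616°.
Eastward gaps between consecutive values (wrapping around): 5.603°, 11.543°, 322.961°, 1.687°, 4.897°, 13.309°.
Largest gap = 322.961° ⇒ minimal covering band is its complement: 360° − 322.961° = 37.039°.
Band runs from +163.032° eastward to -159.929°, crossing the antimeridian.

37.039°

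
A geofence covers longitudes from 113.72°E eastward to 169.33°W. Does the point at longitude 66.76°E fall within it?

No

Band width going east from +113.72° to -169.33°: ((-169.33 − 113.72) mod 360) = 76.95°.
Offset of +66.76° east of the west edge: ((66.76 − 113.72) mod 360) = 313.04°.
313.04° > 76.95° ⇒ outside.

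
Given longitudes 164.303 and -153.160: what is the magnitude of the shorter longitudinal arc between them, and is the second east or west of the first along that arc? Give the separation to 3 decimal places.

Raw difference: -153.160 − 164.303 = -317.463°.
Normalise into (−180°, 180°]: -317.463° + 360° = 42.537°.
Positive ⇒ the second point lies to the east; separation 42.537°.

42.537° east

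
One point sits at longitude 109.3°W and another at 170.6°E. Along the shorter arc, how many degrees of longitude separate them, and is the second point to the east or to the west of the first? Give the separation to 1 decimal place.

Raw difference: 170.6 − -109.3 = 279.9°.
Normalise into (−180°, 180°]: 279.9° − 360° = -80.1°.
Negative ⇒ the second point lies to the west; separation 80.1°.

80.1° west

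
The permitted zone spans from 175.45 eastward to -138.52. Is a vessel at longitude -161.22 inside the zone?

Band width going east from +175.45° to -138.52°: ((-138.52 − 175.45) mod 360) = 46.03°.
Offset of -161.22° east of the west edge: ((-161.22 − 175.45) mod 360) = 23.33°.
23.33° ≤ 46.03° ⇒ inside.

Yes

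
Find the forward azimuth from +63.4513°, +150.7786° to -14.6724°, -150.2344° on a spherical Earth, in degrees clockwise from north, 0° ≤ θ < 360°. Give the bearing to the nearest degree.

124°

Δλ = -150.2344 − 150.7786 = -301.0130°; wrapped into (−180°, 180°]: 58.9870°.
θ = atan2( sin Δλ · cos φ₂ , cos φ₁ · sin φ₂ − sin φ₁ · cos φ₂ · cos Δλ )
  = atan2(0.82910, -0.55908) = 123.993° → normalised to [0°, 360°): 123.993°.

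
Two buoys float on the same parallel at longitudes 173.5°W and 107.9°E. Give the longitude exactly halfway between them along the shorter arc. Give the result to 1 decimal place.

147.2°E

Signed shortest Δλ from -173.5° to +107.9° is -78.6°.
Midpoint longitude = -173.5° + (-78.6°)/2 = -173.5° − 39.3° = -212.8°.
Normalise into (−180°, 180°]: +147.2°.
(The naïve average (-173.5 + +107.9)/2 = -32.8° is on the wrong side of the globe.)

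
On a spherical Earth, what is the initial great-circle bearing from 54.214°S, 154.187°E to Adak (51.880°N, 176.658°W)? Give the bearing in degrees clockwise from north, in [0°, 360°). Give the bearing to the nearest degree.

19°

Δλ = -176.658 − 154.187 = -330.845°; wrapped into (−180°, 180°]: 29.155°.
θ = atan2( sin Δλ · cos φ₂ , cos φ₁ · sin φ₂ − sin φ₁ · cos φ₂ · cos Δλ )
  = atan2(0.30074, 0.89736) = 18.528° → normalised to [0°, 360°): 18.528°.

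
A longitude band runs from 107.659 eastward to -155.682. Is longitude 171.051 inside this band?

Band width going east from +107.659° to -155.682°: ((-155.682 − 107.659) mod 360) = 96.659°.
Offset of +171.051° east of the west edge: ((171.051 − 107.659) mod 360) = 63.392°.
63.392° ≤ 96.659° ⇒ inside.

Yes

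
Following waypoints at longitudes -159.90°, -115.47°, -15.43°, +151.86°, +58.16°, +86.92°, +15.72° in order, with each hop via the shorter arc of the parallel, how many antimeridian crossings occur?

Leg 1: -159.90° → -115.47°, shortest Δλ = 44.43° (east) — does not cross 180°.
Leg 2: -115.47° → -15.43°, shortest Δλ = 100.04° (east) — does not cross 180°.
Leg 3: -15.43° → +151.86°, shortest Δλ = 167.29° (east) — does not cross 180°.
Leg 4: +151.86° → +58.16°, shortest Δλ = -93.7° (west) — does not cross 180°.
Leg 5: +58.16° → +86.92°, shortest Δλ = 28.76° (east) — does not cross 180°.
Leg 6: +86.92° → +15.72°, shortest Δλ = -71.2° (west) — does not cross 180°.
Total crossings: 0.

0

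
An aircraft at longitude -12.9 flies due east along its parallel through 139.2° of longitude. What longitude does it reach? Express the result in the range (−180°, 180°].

+126.3°

Start at -12.9°; shift +139.2° → +126.3°.
+126.3° already lies in (−180°, 180°].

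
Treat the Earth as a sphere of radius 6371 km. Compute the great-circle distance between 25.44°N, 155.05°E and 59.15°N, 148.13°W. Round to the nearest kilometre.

5729 km

Δλ = -148.13 − 155.05 = -303.18°; wrapped into (−180°, 180°]: 56.82°.
Δφ = 59.15 − 25.44 = 33.71°.
a = sin²(Δφ/2) + cos φ₁ · cos φ₂ · sin²(Δλ/2) = 0.188894.
c = 2·atan2(√a, √(1−a)) = 0.89923 rad → d = 6371·c ≈ 5729.00 km.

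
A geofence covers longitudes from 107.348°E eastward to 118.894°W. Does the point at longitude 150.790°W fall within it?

Yes

Band width going east from +107.348° to -118.894°: ((-118.894 − 107.348) mod 360) = 133.758°.
Offset of -150.790° east of the west edge: ((-150.790 − 107.348) mod 360) = 101.862°.
101.862° ≤ 133.758° ⇒ inside.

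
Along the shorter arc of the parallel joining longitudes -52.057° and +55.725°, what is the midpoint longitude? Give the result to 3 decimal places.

Signed shortest Δλ from -52.057° to +55.725° is +107.782°.
Midpoint longitude = -52.057° + (+107.782°)/2 = -52.057° + 53.891° = +1.834°.

+1.834°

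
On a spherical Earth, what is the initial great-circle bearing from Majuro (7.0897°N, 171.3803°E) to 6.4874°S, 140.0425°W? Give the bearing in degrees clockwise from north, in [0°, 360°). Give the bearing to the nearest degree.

Δλ = -140.0425 − 171.3803 = -311.4228°; wrapped into (−180°, 180°]: 48.5772°.
θ = atan2( sin Δλ · cos φ₂ , cos φ₁ · sin φ₂ − sin φ₁ · cos φ₂ · cos Δλ )
  = atan2(0.74505, -0.19326) = 104.541° → normalised to [0°, 360°): 104.541°.

105°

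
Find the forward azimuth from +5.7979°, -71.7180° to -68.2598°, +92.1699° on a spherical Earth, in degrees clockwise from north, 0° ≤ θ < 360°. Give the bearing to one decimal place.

173.4°

Δλ = 92.1699 − -71.7180 = 163.8879°.
θ = atan2( sin Δλ · cos φ₂ , cos φ₁ · sin φ₂ − sin φ₁ · cos φ₂ · cos Δλ )
  = atan2(0.10279, -0.88817) = 173.398° → normalised to [0°, 360°): 173.398°.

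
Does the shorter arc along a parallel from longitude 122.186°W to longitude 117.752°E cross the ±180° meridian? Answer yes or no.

Naïve |117.752 − -122.186| = 239.938° > 180°, so the shorter arc goes the other way round — across 180°.
Signed shortest Δλ = ((117.752 − -122.186 + 180) mod 360) − 180 = -120.062°.
Going west by 120.062° from -122.186° passes through 180° before reaching +117.752°.

Yes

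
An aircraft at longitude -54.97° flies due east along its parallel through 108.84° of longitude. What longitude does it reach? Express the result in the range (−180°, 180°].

Start at -54.97°; shift +108.84° → +53.87°.
+53.87° already lies in (−180°, 180°].

+53.87°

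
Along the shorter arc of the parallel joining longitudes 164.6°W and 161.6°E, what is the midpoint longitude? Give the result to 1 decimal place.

Signed shortest Δλ from -164.6° to +161.6° is -33.8°.
Midpoint longitude = -164.6° + (-33.8°)/2 = -164.6° − 16.9° = -181.5°.
Normalise into (−180°, 180°]: +178.5°.
(The naïve average (-164.6 + +161.6)/2 = -1.5° is on the wrong side of the globe.)

178.5°E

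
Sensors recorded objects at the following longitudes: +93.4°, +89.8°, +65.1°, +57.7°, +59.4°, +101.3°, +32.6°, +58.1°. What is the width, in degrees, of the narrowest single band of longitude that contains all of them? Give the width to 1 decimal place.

68.7°

Sort the longitudes: +32.6°, +57.7°, +58.1°, +59.4°, +65.1°, +89.8°, +93.4°, +101.3°.
Eastward gaps between consecutive values (wrapping around): 25.1°, 0.4°, 1.3°, 5.7°, 24.7°, 3.6°, 7.9°, 291.3°.
Largest gap = 291.3° ⇒ minimal covering band is its complement: 360° − 291.3° = 68.7°.
Band runs from +32.6° eastward to +101.3°.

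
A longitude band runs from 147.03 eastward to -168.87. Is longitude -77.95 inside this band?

No

Band width going east from +147.03° to -168.87°: ((-168.87 − 147.03) mod 360) = 44.10°.
Offset of -77.95° east of the west edge: ((-77.95 − 147.03) mod 360) = 135.02°.
135.02° > 44.10° ⇒ outside.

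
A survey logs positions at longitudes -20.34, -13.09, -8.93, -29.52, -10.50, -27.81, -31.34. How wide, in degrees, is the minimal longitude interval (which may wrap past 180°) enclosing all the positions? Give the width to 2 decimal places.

22.41°

Sort the longitudes: -31.34°, -29.52°, -27.81°, -20.34°, -13.09°, -10.50°, -8.93°.
Eastward gaps between consecutive values (wrapping around): 1.82°, 1.71°, 7.47°, 7.25°, 2.59°, 1.57°, 337.59°.
Largest gap = 337.59° ⇒ minimal covering band is its complement: 360° − 337.59° = 22.41°.
Band runs from -31.34° eastward to -8.93°.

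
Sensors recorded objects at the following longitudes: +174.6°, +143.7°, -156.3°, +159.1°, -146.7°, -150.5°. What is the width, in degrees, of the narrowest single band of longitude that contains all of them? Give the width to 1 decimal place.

69.6°

Sort the longitudes: -156.3°, -150.5°, -146.7°, +143.7°, +159.1°, +174.6°.
Eastward gaps between consecutive values (wrapping around): 5.8°, 3.8°, 290.4°, 15.4°, 15.5°, 29.1°.
Largest gap = 290.4° ⇒ minimal covering band is its complement: 360° − 290.4° = 69.6°.
Band runs from +143.7° eastward to -146.7°, crossing the antimeridian.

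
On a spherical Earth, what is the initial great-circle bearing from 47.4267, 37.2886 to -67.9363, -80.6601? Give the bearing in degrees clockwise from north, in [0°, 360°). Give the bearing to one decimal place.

Δλ = -80.6601 − 37.2886 = -117.9487°.
θ = atan2( sin Δλ · cos φ₂ , cos φ₁ · sin φ₂ − sin φ₁ · cos φ₂ · cos Δλ )
  = atan2(-0.33183, -0.49734) = -146.289° → normalised to [0°, 360°): 213.711°.

213.7°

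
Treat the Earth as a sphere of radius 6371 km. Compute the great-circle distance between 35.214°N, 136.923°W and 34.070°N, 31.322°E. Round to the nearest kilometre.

Δλ = 31.322 − -136.923 = 168.245°.
Δφ = 34.070 − 35.214 = -1.144°.
a = sin²(Δφ/2) + cos φ₁ · cos φ₂ · sin²(Δλ/2) = 0.669771.
c = 2·atan2(√a, √(1−a)) = 1.91723 rad → d = 6371·c ≈ 12214.65 km.

12215 km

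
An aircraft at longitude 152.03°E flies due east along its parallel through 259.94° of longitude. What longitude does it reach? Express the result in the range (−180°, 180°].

51.97°E

Start at +152.03°; shift +259.94° → +411.97°.
+411.97° lies outside (−180°, 180°]; subtract 360° → +51.97°.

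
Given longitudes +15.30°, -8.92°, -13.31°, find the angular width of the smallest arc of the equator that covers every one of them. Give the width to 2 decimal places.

Sort the longitudes: -13.31°, -8.92°, +15.30°.
Eastward gaps between consecutive values (wrapping around): 4.39°, 24.22°, 331.39°.
Largest gap = 331.39° ⇒ minimal covering band is its complement: 360° − 331.39° = 28.61°.
Band runs from -13.31° eastward to +15.30°.

28.61°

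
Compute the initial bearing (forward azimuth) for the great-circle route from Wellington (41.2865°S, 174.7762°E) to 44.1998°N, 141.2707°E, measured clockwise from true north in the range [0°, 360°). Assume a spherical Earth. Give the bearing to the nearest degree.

Δλ = 141.2707 − 174.7762 = -33.5055°.
θ = atan2( sin Δλ · cos φ₂ , cos φ₁ · sin φ₂ − sin φ₁ · cos φ₂ · cos Δλ )
  = atan2(-0.39575, 0.91830) = -23.314° → normalised to [0°, 360°): 336.686°.

337°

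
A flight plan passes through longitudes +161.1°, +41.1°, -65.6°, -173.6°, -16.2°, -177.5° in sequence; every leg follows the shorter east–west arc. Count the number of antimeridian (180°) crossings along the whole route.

0

Leg 1: +161.1° → +41.1°, shortest Δλ = -120.0° (west) — does not cross 180°.
Leg 2: +41.1° → -65.6°, shortest Δλ = -106.7° (west) — does not cross 180°.
Leg 3: -65.6° → -173.6°, shortest Δλ = -108.0° (west) — does not cross 180°.
Leg 4: -173.6° → -16.2°, shortest Δλ = 157.4° (east) — does not cross 180°.
Leg 5: -16.2° → -177.5°, shortest Δλ = -161.3° (west) — does not cross 180°.
Total crossings: 0.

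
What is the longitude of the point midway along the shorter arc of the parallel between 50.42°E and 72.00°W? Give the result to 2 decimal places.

Signed shortest Δλ from +50.42° to -72.00° is -122.42°.
Midpoint longitude = +50.42° + (-122.42°)/2 = +50.42° − 61.21° = -10.79°.

10.79°W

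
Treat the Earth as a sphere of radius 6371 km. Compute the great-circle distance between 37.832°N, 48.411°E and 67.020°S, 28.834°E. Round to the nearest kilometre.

Δλ = 28.834 − 48.411 = -19.577°.
Δφ = -67.020 − 37.832 = -104.852°.
a = sin²(Δφ/2) + cos φ₁ · cos φ₂ · sin²(Δλ/2) = 0.637074.
c = 2·atan2(√a, √(1−a)) = 1.84850 rad → d = 6371·c ≈ 11776.79 km.

11777 km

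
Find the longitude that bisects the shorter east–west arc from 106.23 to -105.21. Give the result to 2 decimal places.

Signed shortest Δλ from +106.23° to -105.21° is +148.56°.
Midpoint longitude = +106.23° + (+148.56°)/2 = +106.23° + 74.28° = +180.51°.
Normalise into (−180°, 180°]: -179.49°.
(The naïve average (+106.23 + -105.21)/2 = 0.51° is on the wrong side of the globe.)

-179.49°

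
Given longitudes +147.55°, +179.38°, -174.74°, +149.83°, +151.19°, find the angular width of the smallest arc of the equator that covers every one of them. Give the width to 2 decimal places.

37.71°

Sort the longitudes: -174.74°, +147.55°, +149.83°, +151.19°, +179.38°.
Eastward gaps between consecutive values (wrapping around): 322.29°, 2.28°, 1.36°, 28.19°, 5.88°.
Largest gap = 322.29° ⇒ minimal covering band is its complement: 360° − 322.29° = 37.71°.
Band runs from +147.55° eastward to -174.74°, crossing the antimeridian.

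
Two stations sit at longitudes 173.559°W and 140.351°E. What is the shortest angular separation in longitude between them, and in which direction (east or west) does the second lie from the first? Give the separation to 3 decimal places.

46.090° west

Raw difference: 140.351 − -173.559 = 313.91°.
Normalise into (−180°, 180°]: 313.91° − 360° = -46.09°.
Negative ⇒ the second point lies to the west; separation 46.090°.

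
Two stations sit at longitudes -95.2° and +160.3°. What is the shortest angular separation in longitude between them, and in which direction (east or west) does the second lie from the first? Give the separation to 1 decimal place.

104.5° west

Raw difference: 160.3 − -95.2 = 255.5°.
Normalise into (−180°, 180°]: 255.5° − 360° = -104.5°.
Negative ⇒ the second point lies to the west; separation 104.5°.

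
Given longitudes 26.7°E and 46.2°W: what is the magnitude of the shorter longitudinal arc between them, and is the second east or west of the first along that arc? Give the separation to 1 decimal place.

Raw difference: -46.2 − 26.7 = -72.9°.
Normalise into (−180°, 180°]: -72.9° stays -72.9°.
Negative ⇒ the second point lies to the west; separation 72.9°.

72.9° west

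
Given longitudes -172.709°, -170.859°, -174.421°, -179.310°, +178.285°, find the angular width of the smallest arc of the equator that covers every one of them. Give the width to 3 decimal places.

10.856°

Sort the longitudes: -179.310°, -174.421°, -172.709°, -170.859°, +178.285°.
Eastward gaps between consecutive values (wrapping around): 4.889°, 1.712°, 1.850°, 349.144°, 2.405°.
Largest gap = 349.144° ⇒ minimal covering band is its complement: 360° − 349.144° = 10.856°.
Band runs from +178.285° eastward to -170.859°, crossing the antimeridian.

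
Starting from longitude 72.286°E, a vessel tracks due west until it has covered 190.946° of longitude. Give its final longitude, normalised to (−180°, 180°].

118.660°W

Start at +72.286°; shift −190.946° → -118.660°.
-118.660° already lies in (−180°, 180°].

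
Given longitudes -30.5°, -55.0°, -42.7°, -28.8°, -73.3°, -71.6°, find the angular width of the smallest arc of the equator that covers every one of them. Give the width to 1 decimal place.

44.5°

Sort the longitudes: -73.3°, -71.6°, -55.0°, -42.7°, -30.5°, -28.8°.
Eastward gaps between consecutive values (wrapping around): 1.7°, 16.6°, 12.3°, 12.2°, 1.7°, 315.5°.
Largest gap = 315.5° ⇒ minimal covering band is its complement: 360° − 315.5° = 44.5°.
Band runs from -73.3° eastward to -28.8°.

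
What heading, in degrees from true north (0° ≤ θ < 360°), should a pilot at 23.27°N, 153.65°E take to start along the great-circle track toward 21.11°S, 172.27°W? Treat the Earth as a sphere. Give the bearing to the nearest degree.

141°

Δλ = -172.27 − 153.65 = -325.92°; wrapped into (−180°, 180°]: 34.08°.
θ = atan2( sin Δλ · cos φ₂ , cos φ₁ · sin φ₂ − sin φ₁ · cos φ₂ · cos Δλ )
  = atan2(0.52275, -0.63612) = 140.587° → normalised to [0°, 360°): 140.587°.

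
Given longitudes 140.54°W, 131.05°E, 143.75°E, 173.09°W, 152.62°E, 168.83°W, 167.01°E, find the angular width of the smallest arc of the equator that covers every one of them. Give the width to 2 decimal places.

88.41°

Sort the longitudes: -173.09°, -168.83°, -140.54°, +131.05°, +143.75°, +152.62°, +167.01°.
Eastward gaps between consecutive values (wrapping around): 4.26°, 28.29°, 271.59°, 12.70°, 8.87°, 14.39°, 19.90°.
Largest gap = 271.59° ⇒ minimal covering band is its complement: 360° − 271.59° = 88.41°.
Band runs from +131.05° eastward to -140.54°, crossing the antimeridian.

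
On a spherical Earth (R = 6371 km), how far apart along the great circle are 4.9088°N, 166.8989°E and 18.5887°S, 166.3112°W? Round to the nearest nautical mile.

Δλ = -166.3112 − 166.8989 = -333.2101°; wrapped into (−180°, 180°]: 26.7899°.
Δφ = -18.5887 − 4.9088 = -23.4975°.
a = sin²(Δφ/2) + cos φ₁ · cos φ₂ · sin²(Δλ/2) = 0.092142.
c = 2·atan2(√a, √(1−a)) = 0.61683 rad → d = 6371·c ≈ 3929.83 km ≈ 2121.94 nmi.

2122 nmi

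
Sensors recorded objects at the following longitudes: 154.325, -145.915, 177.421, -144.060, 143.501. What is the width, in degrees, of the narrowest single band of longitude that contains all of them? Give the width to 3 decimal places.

Sort the longitudes: -145.915°, -144.060°, +143.501°, +154.325°, +177.421°.
Eastward gaps between consecutive values (wrapping around): 1.855°, 287.561°, 10.824°, 23.096°, 36.664°.
Largest gap = 287.561° ⇒ minimal covering band is its complement: 360° − 287.561° = 72.439°.
Band runs from +143.501° eastward to -144.060°, crossing the antimeridian.

72.439°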